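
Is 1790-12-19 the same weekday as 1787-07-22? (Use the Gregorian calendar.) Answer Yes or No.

From Jul 22, 1787 to Dec 19, 1790 is 1246 days.
1246 mod 7 = 0, so they are the same weekday.
(Jul 22, 1787 is a Sunday; Dec 19, 1790 is a Sunday.)

Yes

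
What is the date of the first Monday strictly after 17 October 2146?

Oct 17, 2146 is a Monday.
From Monday to the next Monday is 7 days.
Oct 17, 2146 + 7 = Oct 24, 2146.

October 24, 2146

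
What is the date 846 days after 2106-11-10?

March 5, 2109

+365 (one year) → Nov 10, 2107 (481 left).
+366 (one year; includes Feb 29, 2108) → Nov 10, 2108 (115 left).
Nov has 30 days: +21 → Dec 1, 2108 (94 left).
Dec has 31 days: +31 → Jan 1, 2109 (63 left).
Jan has 31 days: +31 → Feb 1, 2109 (32 left).
Feb has 28 days: +28 → Mar 1, 2109 (4 left).
+4 → Mar 5, 2109.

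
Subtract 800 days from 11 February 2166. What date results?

−365 (one year) → Feb 11, 2165 (435 left).
−366 (one year; includes Feb 29, 2164) → Feb 11, 2164 (69 left).
−11 → Jan 31, 2164 (end of Jan, 31 days; 58 left).
−31 → Dec 31, 2163 (end of Dec, 31 days; 27 left).
−27 → Dec 4, 2163.

December 4, 2163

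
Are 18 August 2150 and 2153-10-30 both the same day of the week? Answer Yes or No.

Yes

From Aug 18, 2150 to Oct 30, 2153 is 1169 days.
1169 mod 7 = 0, so they are the same weekday.
(Aug 18, 2150 is a Tuesday; Oct 30, 2153 is a Tuesday.)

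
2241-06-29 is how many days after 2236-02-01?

Feb 1, 2236 → Feb 1, 2237: 366 days (Feb 29, 2236 is in that span).
Feb 1, 2237 → Feb 1, 2238: 365 days.
Feb 1, 2238 → Feb 1, 2239: 365 days.
Feb 1, 2239 → Feb 1, 2240: 365 days.
Feb 1, 2240 → Feb 1, 2241: 366 days (Feb 29, 2240 is in that span).
Feb 1, 2241 → Mar 1, 2241: 28 days (February has 28).
Mar 1, 2241 → Apr 1, 2241: 31 days (March has 31).
Apr 1, 2241 → May 1, 2241: 30 days (April has 30).
May 1, 2241 → Jun 1, 2241: 31 days (May has 31).
Jun 1, 2241 → Jun 29, 2241: 28 days.
Total: 1975 days.

1975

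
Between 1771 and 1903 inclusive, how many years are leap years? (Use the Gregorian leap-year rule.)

Multiples of 4 in [1771,1903]: 33.
Of those, multiples of 100: 2 (not leap unless ÷400).
Multiples of 400: 0.
Leap years = 33 − 2 + 0 = 31.

31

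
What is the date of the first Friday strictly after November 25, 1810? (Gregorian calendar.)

Nov 25, 1810 is a Sunday.
From Sunday to the next Friday is 5 days.
Nov 25, 1810 + 5 = Nov 30, 1810.

November 30, 1810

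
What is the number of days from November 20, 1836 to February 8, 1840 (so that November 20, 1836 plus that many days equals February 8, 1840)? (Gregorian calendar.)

Nov 20, 1836 → Nov 20, 1837: 365 days.
Nov 20, 1837 → Nov 20, 1838: 365 days.
Nov 20, 1838 → Nov 20, 1839: 365 days.
Nov 20, 1839 → Dec 20, 1839: 30 days (November has 30).
Dec 20, 1839 → Jan 20, 1840: 31 days (December has 31).
Jan 20, 1840 → Feb 8, 1840: 19 days.
Total: 1175 days.

1175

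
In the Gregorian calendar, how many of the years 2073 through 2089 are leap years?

4

Multiples of 4 in [2073,2089]: 4.
Of those, multiples of 100: 0 (not leap unless ÷400).
Multiples of 400: 0.
Leap years = 4 − 0 + 0 = 4.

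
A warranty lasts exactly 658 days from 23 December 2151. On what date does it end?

+366 (one year; includes Feb 29, 2152) → Dec 23, 2152 (292 left).
Dec has 31 days: +9 → Jan 1, 2153 (283 left).
Jan has 31 days: +31 → Feb 1, 2153 (252 left).
Feb has 28 days: +28 → Mar 1, 2153 (224 left).
Mar has 31 days: +31 → Apr 1, 2153 (193 left).
Apr has 30 days: +30 → May 1, 2153 (163 left).
May has 31 days: +31 → Jun 1, 2153 (132 left).
Jun has 30 days: +30 → Jul 1, 2153 (102 left).
Jul has 31 days: +31 → Aug 1, 2153 (71 left).
Aug has 31 days: +31 → Sep 1, 2153 (40 left).
Sep has 30 days: +30 → Oct 1, 2153 (10 left).
+10 → Oct 11, 2153.

October 11, 2153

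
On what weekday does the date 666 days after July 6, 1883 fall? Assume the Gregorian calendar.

Jul 6, 1883 is a Friday.
666 mod 7 = 1, so 666 days after a Friday is Friday + 1 = Saturday.

Saturday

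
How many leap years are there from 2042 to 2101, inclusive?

14

Multiples of 4 in [2042,2101]: 15.
Of those, multiples of 100: 1 (not leap unless ÷400).
Multiples of 400: 0.
Leap years = 15 − 1 + 0 = 14.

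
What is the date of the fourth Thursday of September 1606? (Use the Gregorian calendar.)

September 1, 1606 is a Friday.
The first Thursday is therefore September 7 (6 days later).
The fourth Thursday is 7 + 3×7 = September 28.

September 28, 1606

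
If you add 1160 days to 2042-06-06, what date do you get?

+365 (one year) → Jun 6, 2043 (795 left).
+366 (one year; includes Feb 29, 2044) → Jun 6, 2044 (429 left).
+365 (one year) → Jun 6, 2045 (64 left).
Jun has 30 days: +25 → Jul 1, 2045 (39 left).
Jul has 31 days: +31 → Aug 1, 2045 (8 left).
+8 → Aug 9, 2045.

August 9, 2045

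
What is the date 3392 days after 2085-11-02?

February 15, 2095

+365 (one year) → Nov 2, 2086 (3027 left).
+365 (one year) → Nov 2, 2087 (2662 left).
+366 (one year; includes Feb 29, 2088) → Nov 2, 2088 (2296 left).
+365 (one year) → Nov 2, 2089 (1931 left).
+365 (one year) → Nov 2, 2090 (1566 left).
+365 (one year) → Nov 2, 2091 (1201 left).
+366 (one year; includes Feb 29, 2092) → Nov 2, 2092 (835 left).
+365 (one year) → Nov 2, 2093 (470 left).
+365 (one year) → Nov 2, 2094 (105 left).
Nov has 30 days: +29 → Dec 1, 2094 (76 left).
Dec has 31 days: +31 → Jan 1, 2095 (45 left).
Jan has 31 days: +31 → Feb 1, 2095 (14 left).
+14 → Feb 15, 2095.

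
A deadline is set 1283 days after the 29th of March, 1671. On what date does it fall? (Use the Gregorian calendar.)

October 2, 1674

+366 (one year; includes Feb 29, 1672) → Mar 29, 1672 (917 left).
+365 (one year) → Mar 29, 1673 (552 left).
+365 (one year) → Mar 29, 1674 (187 left).
Mar has 31 days: +3 → Apr 1, 1674 (184 left).
Apr has 30 days: +30 → May 1, 1674 (154 left).
May has 31 days: +31 → Jun 1, 1674 (123 left).
Jun has 30 days: +30 → Jul 1, 1674 (93 left).
Jul has 31 days: +31 → Aug 1, 1674 (62 left).
Aug has 31 days: +31 → Sep 1, 1674 (31 left).
Sep has 30 days: +30 → Oct 1, 1674 (1 left).
+1 → Oct 2, 1674.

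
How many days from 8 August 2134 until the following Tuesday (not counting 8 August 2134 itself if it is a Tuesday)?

Aug 8, 2134 is a Sunday.
From Sunday to the next Tuesday is 2 days.

2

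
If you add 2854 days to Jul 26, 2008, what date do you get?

May 19, 2016

+365 (one year) → Jul 26, 2009 (2489 left).
+365 (one year) → Jul 26, 2010 (2124 left).
+365 (one year) → Jul 26, 2011 (1759 left).
+366 (one year; includes Feb 29, 2012) → Jul 26, 2012 (1393 left).
+365 (one year) → Jul 26, 2013 (1028 left).
+365 (one year) → Jul 26, 2014 (663 left).
+365 (one year) → Jul 26, 2015 (298 left).
Jul has 31 days: +6 → Aug 1, 2015 (292 left).
Aug has 31 days: +31 → Sep 1, 2015 (261 left).
Sep has 30 days: +30 → Oct 1, 2015 (231 left).
Oct has 31 days: +31 → Nov 1, 2015 (200 left).
Nov has 30 days: +30 → Dec 1, 2015 (170 left).
Dec has 31 days: +31 → Jan 1, 2016 (139 left).
Jan has 31 days: +31 → Feb 1, 2016 (108 left).
Feb has 29 days: +29 → Mar 1, 2016 (79 left).
Mar has 31 days: +31 → Apr 1, 2016 (48 left).
Apr has 30 days: +30 → May 1, 2016 (18 left).
+18 → May 19, 2016.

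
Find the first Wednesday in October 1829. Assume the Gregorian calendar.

October 7, 1829

October 1, 1829 is a Thursday.
The first Wednesday is therefore October 7 (6 days later).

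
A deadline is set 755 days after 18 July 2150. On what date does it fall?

August 11, 2152

+365 (one year) → Jul 18, 2151 (390 left).
Jul has 31 days: +14 → Aug 1, 2151 (376 left).
Aug has 31 days: +31 → Sep 1, 2151 (345 left).
Sep has 30 days: +30 → Oct 1, 2151 (315 left).
Oct has 31 days: +31 → Nov 1, 2151 (284 left).
Nov has 30 days: +30 → Dec 1, 2151 (254 left).
Dec has 31 days: +31 → Jan 1, 2152 (223 left).
Jan has 31 days: +31 → Feb 1, 2152 (192 left).
Feb has 29 days: +29 → Mar 1, 2152 (163 left).
Mar has 31 days: +31 → Apr 1, 2152 (132 left).
Apr has 30 days: +30 → May 1, 2152 (102 left).
May has 31 days: +31 → Jun 1, 2152 (71 left).
Jun has 30 days: +30 → Jul 1, 2152 (41 left).
Jul has 31 days: +31 → Aug 1, 2152 (10 left).
+10 → Aug 11, 2152.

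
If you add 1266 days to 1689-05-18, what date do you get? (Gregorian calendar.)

November 4, 1692

+365 (one year) → May 18, 1690 (901 left).
+365 (one year) → May 18, 1691 (536 left).
+366 (one year; includes Feb 29, 1692) → May 18, 1692 (170 left).
May has 31 days: +14 → Jun 1, 1692 (156 left).
Jun has 30 days: +30 → Jul 1, 1692 (126 left).
Jul has 31 days: +31 → Aug 1, 1692 (95 left).
Aug has 31 days: +31 → Sep 1, 1692 (64 left).
Sep has 30 days: +30 → Oct 1, 1692 (34 left).
Oct has 31 days: +31 → Nov 1, 1692 (3 left).
+3 → Nov 4, 1692.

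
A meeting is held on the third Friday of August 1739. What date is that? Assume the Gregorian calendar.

August 21, 1739

August 1, 1739 is a Saturday.
The first Friday is therefore August 7 (6 days later).
The third Friday is 7 + 2×7 = August 21.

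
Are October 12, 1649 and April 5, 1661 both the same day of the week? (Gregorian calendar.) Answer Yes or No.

Yes

From Oct 12, 1649 to Apr 5, 1661 is 4193 days.
4193 mod 7 = 0, so they are the same weekday.
(Oct 12, 1649 is a Tuesday; Apr 5, 1661 is a Tuesday.)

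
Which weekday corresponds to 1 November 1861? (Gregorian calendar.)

Doomsday rule: the anchor day for the 1800s is Friday. For year 61: 61÷12 = 5 r 1, and 1÷4 = 0, so 5+1+0 = 6.
Friday + 6 ≡ Thursday — that's 1861's doomsday.
In November the doomsday date is Nov 7.
Nov 1 is 6 days before Nov 7; 6 mod 7 = 6, so Thursday − 6 = Friday.

Friday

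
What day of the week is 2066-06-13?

Sunday

Doomsday rule: the anchor day for the 2000s is Tuesday. For year 66: 66÷12 = 5 r 6, and 6÷4 = 1, so 5+6+1 = 12.
Tuesday + 12 ≡ Sunday — that's 2066's doomsday.
In June the doomsday date is Jun 6.
Jun 13 is 7 days after Jun 6; 7 mod 7 = 0, so Sunday + 0 = Sunday.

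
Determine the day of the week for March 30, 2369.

Sunday

Doomsday rule: the anchor day for the 2300s is Wednesday. For year 69: 69÷12 = 5 r 9, and 9÷4 = 2, so 5+9+2 = 16.
Wednesday + 16 ≡ Friday — that's 2369's doomsday.
In March the doomsday date is Mar 14.
Mar 30 is 16 days after Mar 14; 16 mod 7 = 2, so Friday + 2 = Sunday.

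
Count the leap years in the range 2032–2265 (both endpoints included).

Multiples of 4 in [2032,2265]: 59.
Of those, multiples of 100: 2 (not leap unless ÷400).
Multiples of 400: 0.
Leap years = 59 − 2 + 0 = 57.

57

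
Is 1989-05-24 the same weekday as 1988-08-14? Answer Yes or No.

No

From Aug 14, 1988 to May 24, 1989 is 283 days.
283 mod 7 = 3, so they are different weekdays.
(Aug 14, 1988 is a Sunday; May 24, 1989 is a Wednesday.)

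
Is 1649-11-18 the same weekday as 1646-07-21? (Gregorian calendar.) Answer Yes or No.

From Jul 21, 1646 to Nov 18, 1649 is 1216 days.
1216 mod 7 = 5, so they are different weekdays.
(Jul 21, 1646 is a Saturday; Nov 18, 1649 is a Thursday.)

No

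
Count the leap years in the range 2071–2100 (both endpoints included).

Multiples of 4 in [2071,2100]: 8.
Of those, multiples of 100: 1 (not leap unless ÷400).
Multiples of 400: 0.
Leap years = 8 − 1 + 0 = 7.

7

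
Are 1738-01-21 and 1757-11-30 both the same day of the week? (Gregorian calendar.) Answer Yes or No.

From Jan 21, 1738 to Nov 30, 1757 is 7253 days.
7253 mod 7 = 1, so they are different weekdays.
(Jan 21, 1738 is a Tuesday; Nov 30, 1757 is a Wednesday.)

No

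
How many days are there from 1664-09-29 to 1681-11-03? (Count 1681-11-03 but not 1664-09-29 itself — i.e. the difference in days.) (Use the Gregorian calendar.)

Sep 29, 1664 → Sep 29, 1665: 365 days.
Sep 29, 1665 → Sep 29, 1666: 365 days.
Sep 29, 1666 → Sep 29, 1667: 365 days.
Sep 29, 1667 → Sep 29, 1668: 366 days (Feb 29, 1668 is in that span).
Sep 29, 1668 → Sep 29, 1669: 365 days.
Sep 29, 1669 → Sep 29, 1670: 365 days.
Sep 29, 1670 → Sep 29, 1671: 365 days.
Sep 29, 1671 → Sep 29, 1672: 366 days (Feb 29, 1672 is in that span).
Sep 29, 1672 → Sep 29, 1673: 365 days.
Sep 29, 1673 → Sep 29, 1674: 365 days.
Sep 29, 1674 → Sep 29, 1675: 365 days.
Sep 29, 1675 → Sep 29, 1676: 366 days (Feb 29, 1676 is in that span).
Sep 29, 1676 → Sep 29, 1677: 365 days.
Sep 29, 1677 → Sep 29, 1678: 365 days.
Sep 29, 1678 → Sep 29, 1679: 365 days.
Sep 29, 1679 → Sep 29, 1680: 366 days (Feb 29, 1680 is in that span).
Sep 29, 1680 → Oct 29, 1680: 30 days (September has 30).
Oct 29, 1680 → Nov 29, 1680: 31 days (October has 31).
Nov 29, 1680 → Dec 29, 1680: 30 days (November has 30).
Dec 29, 1680 → Jan 29, 1681: 31 days (December has 31).
Jan 29, 1681 → Feb 28, 1681: 30 days (January has 31).
Feb 28, 1681 → Mar 28, 1681: 28 days (February has 28).
Mar 28, 1681 → Apr 28, 1681: 31 days (March has 31).
Apr 28, 1681 → May 28, 1681: 30 days (April has 30).
May 28, 1681 → Jun 28, 1681: 31 days (May has 31).
Jun 28, 1681 → Jul 28, 1681: 30 days (June has 30).
Jul 28, 1681 → Aug 28, 1681: 31 days (July has 31).
Aug 28, 1681 → Sep 28, 1681: 31 days (August has 31).
Sep 28, 1681 → Oct 28, 1681: 30 days (September has 30).
Oct 28, 1681 → Nov 3, 1681: 6 days.
Total: 6244 days.

6244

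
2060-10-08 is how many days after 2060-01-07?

Jan 7, 2060 → Feb 7, 2060: 31 days (January has 31).
Feb 7, 2060 → Mar 7, 2060: 29 days (February has 29).
Mar 7, 2060 → Apr 7, 2060: 31 days (March has 31).
Apr 7, 2060 → May 7, 2060: 30 days (April has 30).
May 7, 2060 → Jun 7, 2060: 31 days (May has 31).
Jun 7, 2060 → Jul 7, 2060: 30 days (June has 30).
Jul 7, 2060 → Aug 7, 2060: 31 days (July has 31).
Aug 7, 2060 → Sep 7, 2060: 31 days (August has 31).
Sep 7, 2060 → Oct 7, 2060: 30 days (September has 30).
Oct 7, 2060 → Oct 8, 2060: 1 days.
Total: 275 days.

275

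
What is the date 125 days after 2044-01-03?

Jan has 31 days: +29 → Feb 1, 2044 (96 left).
Feb has 29 days: +29 → Mar 1, 2044 (67 left).
Mar has 31 days: +31 → Apr 1, 2044 (36 left).
Apr has 30 days: +30 → May 1, 2044 (6 left).
+6 → May 7, 2044.

May 7, 2044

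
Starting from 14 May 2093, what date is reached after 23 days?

June 6, 2093

May has 31 days: +18 → Jun 1, 2093 (5 left).
+5 → Jun 6, 2093.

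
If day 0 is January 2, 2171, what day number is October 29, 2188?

6510

Jan 2, 2171 → Jan 2, 2172: 365 days.
Jan 2, 2172 → Jan 2, 2173: 366 days (Feb 29, 2172 is in that span).
Jan 2, 2173 → Jan 2, 2174: 365 days.
Jan 2, 2174 → Jan 2, 2175: 365 days.
Jan 2, 2175 → Jan 2, 2176: 365 days.
Jan 2, 2176 → Jan 2, 2177: 366 days (Feb 29, 2176 is in that span).
Jan 2, 2177 → Jan 2, 2178: 365 days.
Jan 2, 2178 → Jan 2, 2179: 365 days.
Jan 2, 2179 → Jan 2, 2180: 365 days.
Jan 2, 2180 → Jan 2, 2181: 366 days (Feb 29, 2180 is in that span).
Jan 2, 2181 → Jan 2, 2182: 365 days.
Jan 2, 2182 → Jan 2, 2183: 365 days.
Jan 2, 2183 → Jan 2, 2184: 365 days.
Jan 2, 2184 → Jan 2, 2185: 366 days (Feb 29, 2184 is in that span).
Jan 2, 2185 → Jan 2, 2186: 365 days.
Jan 2, 2186 → Jan 2, 2187: 365 days.
Jan 2, 2187 → Jan 2, 2188: 365 days.
Jan 2, 2188 → Feb 2, 2188: 31 days (January has 31).
Feb 2, 2188 → Mar 2, 2188: 29 days (February has 29).
Mar 2, 2188 → Apr 2, 2188: 31 days (March has 31).
Apr 2, 2188 → May 2, 2188: 30 days (April has 30).
May 2, 2188 → Jun 2, 2188: 31 days (May has 31).
Jun 2, 2188 → Jul 2, 2188: 30 days (June has 30).
Jul 2, 2188 → Aug 2, 2188: 31 days (July has 31).
Aug 2, 2188 → Sep 2, 2188: 31 days (August has 31).
Sep 2, 2188 → Oct 2, 2188: 30 days (September has 30).
Oct 2, 2188 → Oct 29, 2188: 27 days.
Total: 6510 days.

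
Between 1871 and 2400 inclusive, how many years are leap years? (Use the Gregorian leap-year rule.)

129

Multiples of 4 in [1871,2400]: 133.
Of those, multiples of 100: 6 (not leap unless ÷400).
Multiples of 400: 2.
Leap years = 133 − 6 + 2 = 129.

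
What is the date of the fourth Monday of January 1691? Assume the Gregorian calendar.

January 22, 1691

January 1, 1691 is a Monday.
The first Monday is therefore January 1 (same day).
The fourth Monday is 1 + 3×7 = January 22.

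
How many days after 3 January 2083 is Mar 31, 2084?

453

Jan 3, 2083 → Jan 3, 2084: 365 days.
Jan 3, 2084 → Feb 3, 2084: 31 days (January has 31).
Feb 3, 2084 → Mar 3, 2084: 29 days (February has 29).
Mar 3, 2084 → Mar 31, 2084: 28 days.
Total: 453 days.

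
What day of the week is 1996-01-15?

Monday

January 1, 1996 is a Monday.
Jan 1, 1996 → Jan 15, 1996: 14 days.
Total: 14 days.
14 mod 7 = 0, so Monday + 0 = Monday.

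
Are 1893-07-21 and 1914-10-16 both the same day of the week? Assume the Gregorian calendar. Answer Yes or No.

Yes

From Jul 21, 1893 to Oct 16, 1914 is 7756 days.
7756 mod 7 = 0, so they are the same weekday.
(Jul 21, 1893 is a Friday; Oct 16, 1914 is a Friday.)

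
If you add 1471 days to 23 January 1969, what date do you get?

+365 (one year) → Jan 23, 1970 (1106 left).
+365 (one year) → Jan 23, 1971 (741 left).
+365 (one year) → Jan 23, 1972 (376 left).
Jan has 31 days: +9 → Feb 1, 1972 (367 left).
Feb has 29 days: +29 → Mar 1, 1972 (338 left).
Mar has 31 days: +31 → Apr 1, 1972 (307 left).
Apr has 30 days: +30 → May 1, 1972 (277 left).
May has 31 days: +31 → Jun 1, 1972 (246 left).
Jun has 30 days: +30 → Jul 1, 1972 (216 left).
Jul has 31 days: +31 → Aug 1, 1972 (185 left).
Aug has 31 days: +31 → Sep 1, 1972 (154 left).
Sep has 30 days: +30 → Oct 1, 1972 (124 left).
Oct has 31 days: +31 → Nov 1, 1972 (93 left).
Nov has 30 days: +30 → Dec 1, 1972 (63 left).
Dec has 31 days: +31 → Jan 1, 1973 (32 left).
Jan has 31 days: +31 → Feb 1, 1973 (1 left).
+1 → Feb 2, 1973.

February 2, 1973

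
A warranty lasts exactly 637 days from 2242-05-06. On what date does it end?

+365 (one year) → May 6, 2243 (272 left).
May has 31 days: +26 → Jun 1, 2243 (246 left).
Jun has 30 days: +30 → Jul 1, 2243 (216 left).
Jul has 31 days: +31 → Aug 1, 2243 (185 left).
Aug has 31 days: +31 → Sep 1, 2243 (154 left).
Sep has 30 days: +30 → Oct 1, 2243 (124 left).
Oct has 31 days: +31 → Nov 1, 2243 (93 left).
Nov has 30 days: +30 → Dec 1, 2243 (63 left).
Dec has 31 days: +31 → Jan 1, 2244 (32 left).
Jan has 31 days: +31 → Feb 1, 2244 (1 left).
+1 → Feb 2, 2244.

February 2, 2244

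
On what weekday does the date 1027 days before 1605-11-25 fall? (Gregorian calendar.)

Sunday

Nov 25, 1605 is a Friday.
1027 mod 7 = 5, so 1027 days before a Friday is Friday − 5 = Sunday.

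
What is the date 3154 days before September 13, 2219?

January 24, 2211

−365 (one year) → Sep 13, 2218 (2789 left).
−365 (one year) → Sep 13, 2217 (2424 left).
−365 (one year) → Sep 13, 2216 (2059 left).
−366 (one year; includes Feb 29, 2216) → Sep 13, 2215 (1693 left).
−365 (one year) → Sep 13, 2214 (1328 left).
−365 (one year) → Sep 13, 2213 (963 left).
−365 (one year) → Sep 13, 2212 (598 left).
−366 (one year; includes Feb 29, 2212) → Sep 13, 2211 (232 left).
−13 → Aug 31, 2211 (end of Aug, 31 days; 219 left).
−31 → Jul 31, 2211 (end of Jul, 31 days; 188 left).
−31 → Jun 30, 2211 (end of Jun, 30 days; 157 left).
−30 → May 31, 2211 (end of May, 31 days; 127 left).
−31 → Apr 30, 2211 (end of Apr, 30 days; 96 left).
−30 → Mar 31, 2211 (end of Mar, 31 days; 66 left).
−31 → Feb 28, 2211 (end of Feb, 28 days; 35 left).
−28 → Jan 31, 2211 (end of Jan, 31 days; 7 left).
−7 → Jan 24, 2211.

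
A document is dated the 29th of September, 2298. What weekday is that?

Doomsday rule: the anchor day for the 2200s is Friday. For year 98: 98÷12 = 8 r 2, and 2÷4 = 0, so 8+2+0 = 10.
Friday + 10 ≡ Monday — that's 2298's doomsday.
In September the doomsday date is Sep 5.
Sep 29 is 24 days after Sep 5; 24 mod 7 = 3, so Monday + 3 = Thursday.

Thursday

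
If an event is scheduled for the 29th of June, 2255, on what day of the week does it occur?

Friday

Doomsday rule: the anchor day for the 2200s is Friday. For year 55: 55÷12 = 4 r 7, and 7÷4 = 1, so 4+7+1 = 12.
Friday + 12 ≡ Wednesday — that's 2255's doomsday.
In June the doomsday date is Jun 6.
Jun 29 is 23 days after Jun 6; 23 mod 7 = 2, so Wednesday + 2 = Friday.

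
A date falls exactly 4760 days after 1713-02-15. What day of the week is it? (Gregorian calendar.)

Wednesday

First find the weekday of Feb 15, 1713. Doomsday rule: the anchor day for the 1700s is Sunday. For year 13: 13÷12 = 1 r 1, and 1÷4 = 0, so 1+1+0 = 2.
Sunday + 2 ≡ Tuesday — that's 1713's doomsday.
In February the doomsday date is Feb 28 (1713 is not a leap year).
Feb 15 is 13 days before Feb 28; 13 mod 7 = 6, so Tuesday − 6 = Wednesday.
4760 mod 7 = 0, so 4760 days after a Wednesday is Wednesday + 0 = Wednesday.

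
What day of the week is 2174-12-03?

Saturday

Doomsday rule: the anchor day for the 2100s is Sunday. For year 74: 74÷12 = 6 r 2, and 2÷4 = 0, so 6+2+0 = 8.
Sunday + 8 ≡ Monday — that's 2174's doomsday.
In December the doomsday date is Dec 12.
Dec 3 is 9 days before Dec 12; 9 mod 7 = 2, so Monday − 2 = Saturday.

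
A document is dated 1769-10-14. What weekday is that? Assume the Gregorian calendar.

Saturday

Doomsday rule: the anchor day for the 1700s is Sunday. For year 69: 69÷12 = 5 r 9, and 9÷4 = 2, so 5+9+2 = 16.
Sunday + 16 ≡ Tuesday — that's 1769's doomsday.
In October the doomsday date is Oct 10.
Oct 14 is 4 days after Oct 10; 4 mod 7 = 4, so Tuesday + 4 = Saturday.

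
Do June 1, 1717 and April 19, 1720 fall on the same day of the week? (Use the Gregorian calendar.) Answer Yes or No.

No

From Jun 1, 1717 to Apr 19, 1720 is 1053 days.
1053 mod 7 = 3, so they are different weekdays.
(Jun 1, 1717 is a Tuesday; Apr 19, 1720 is a Friday.)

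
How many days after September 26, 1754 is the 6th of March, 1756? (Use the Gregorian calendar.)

527

Sep 26, 1754 → Sep 26, 1755: 365 days.
Sep 26, 1755 → Oct 26, 1755: 30 days (September has 30).
Oct 26, 1755 → Nov 26, 1755: 31 days (October has 31).
Nov 26, 1755 → Dec 26, 1755: 30 days (November has 30).
Dec 26, 1755 → Jan 26, 1756: 31 days (December has 31).
Jan 26, 1756 → Feb 26, 1756: 31 days (January has 31).
Feb 26, 1756 → Mar 6, 1756: 9 days.
Total: 527 days.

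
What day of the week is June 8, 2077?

Doomsday rule: the anchor day for the 2000s is Tuesday. For year 77: 77÷12 = 6 r 5, and 5÷4 = 1, so 6+5+1 = 12.
Tuesday + 12 ≡ Sunday — that's 2077's doomsday.
In June the doomsday date is Jun 6.
Jun 8 is 2 days after Jun 6; 2 mod 7 = 2, so Sunday + 2 = Tuesday.

Tuesday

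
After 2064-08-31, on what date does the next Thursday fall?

September 4, 2064

Aug 31, 2064 is a Sunday.
From Sunday to the next Thursday is 4 days.
Aug 31, 2064 + 4 = Sep 4, 2064.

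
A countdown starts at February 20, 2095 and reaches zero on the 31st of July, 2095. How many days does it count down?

161

Feb 20, 2095 → Mar 20, 2095: 28 days (February has 28).
Mar 20, 2095 → Apr 20, 2095: 31 days (March has 31).
Apr 20, 2095 → May 20, 2095: 30 days (April has 30).
May 20, 2095 → Jun 20, 2095: 31 days (May has 31).
Jun 20, 2095 → Jul 20, 2095: 30 days (June has 30).
Jul 20, 2095 → Jul 31, 2095: 11 days.
Total: 161 days.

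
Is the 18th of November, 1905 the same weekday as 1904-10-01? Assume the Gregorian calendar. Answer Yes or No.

From Oct 1, 1904 to Nov 18, 1905 is 413 days.
413 mod 7 = 0, so they are the same weekday.
(Oct 1, 1904 is a Saturday; Nov 18, 1905 is a Saturday.)

Yes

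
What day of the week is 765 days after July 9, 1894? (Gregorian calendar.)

Wednesday

First find the weekday of Jul 9, 1894. Doomsday rule: the anchor day for the 1800s is Friday. For year 94: 94÷12 = 7 r 10, and 10÷4 = 2, so 7+10+2 = 19.
Friday + 19 ≡ Wednesday — that's 1894's doomsday.
In July the doomsday date is Jul 11.
Jul 9 is 2 days before Jul 11; 2 mod 7 = 2, so Wednesday − 2 = Monday.
765 mod 7 = 2, so 765 days after a Monday is Monday + 2 = Wednesday.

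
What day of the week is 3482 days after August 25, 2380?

Aug 25, 2380 is a Monday.
3482 mod 7 = 3, so 3482 days after a Monday is Monday + 3 = Thursday.

Thursday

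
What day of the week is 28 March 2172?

Saturday

Doomsday rule: the anchor day for the 2100s is Sunday. For year 72: 72÷12 = 6 r 0, and 0÷4 = 0, so 6+0+0 = 6.
Sunday + 6 ≡ Saturday — that's 2172's doomsday.
In March the doomsday date is Mar 14.
Mar 28 is 14 days after Mar 14; 14 mod 7 = 0, so Saturday + 0 = Saturday.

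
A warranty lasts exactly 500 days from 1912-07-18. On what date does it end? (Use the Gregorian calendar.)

November 30, 1913

+365 (one year) → Jul 18, 1913 (135 left).
Jul has 31 days: +14 → Aug 1, 1913 (121 left).
Aug has 31 days: +31 → Sep 1, 1913 (90 left).
Sep has 30 days: +30 → Oct 1, 1913 (60 left).
Oct has 31 days: +31 → Nov 1, 1913 (29 left).
+29 → Nov 30, 1913.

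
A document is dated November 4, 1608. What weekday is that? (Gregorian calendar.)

Tuesday

Doomsday rule: the anchor day for the 1600s is Tuesday. For year 08: 8÷12 = 0 r 8, and 8÷4 = 2, so 0+8+2 = 10.
Tuesday + 10 ≡ Friday — that's 1608's doomsday.
In November the doomsday date is Nov 7.
Nov 4 is 3 days before Nov 7; 3 mod 7 = 3, so Friday − 3 = Tuesday.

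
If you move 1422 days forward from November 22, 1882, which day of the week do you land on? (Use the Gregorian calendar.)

Nov 22, 1882 is a Wednesday.
1422 mod 7 = 1, so 1422 days after a Wednesday is Wednesday + 1 = Thursday.

Thursday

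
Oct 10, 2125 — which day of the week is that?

Doomsday rule: the anchor day for the 2100s is Sunday. For year 25: 25÷12 = 2 r 1, and 1÷4 = 0, so 2+1+0 = 3.
Sunday + 3 ≡ Wednesday — that's 2125's doomsday.
In October the doomsday date is Oct 10.
Oct 10 is the doomsday itself: Wednesday.

Wednesday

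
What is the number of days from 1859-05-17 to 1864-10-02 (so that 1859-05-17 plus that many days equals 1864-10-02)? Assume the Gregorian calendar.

May 17, 1859 → May 17, 1860: 366 days (Feb 29, 1860 is in that span).
May 17, 1860 → May 17, 1861: 365 days.
May 17, 1861 → May 17, 1862: 365 days.
May 17, 1862 → May 17, 1863: 365 days.
May 17, 1863 → May 17, 1864: 366 days (Feb 29, 1864 is in that span).
May 17, 1864 → Jun 17, 1864: 31 days (May has 31).
Jun 17, 1864 → Jul 17, 1864: 30 days (June has 30).
Jul 17, 1864 → Aug 17, 1864: 31 days (July has 31).
Aug 17, 1864 → Sep 17, 1864: 31 days (August has 31).
Sep 17, 1864 → Oct 2, 1864: 15 days.
Total: 1965 days.

1965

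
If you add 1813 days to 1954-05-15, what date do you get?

+365 (one year) → May 15, 1955 (1448 left).
+366 (one year; includes Feb 29, 1956) → May 15, 1956 (1082 left).
+365 (one year) → May 15, 1957 (717 left).
+365 (one year) → May 15, 1958 (352 left).
May has 31 days: +17 → Jun 1, 1958 (335 left).
Jun has 30 days: +30 → Jul 1, 1958 (305 left).
Jul has 31 days: +31 → Aug 1, 1958 (274 left).
Aug has 31 days: +31 → Sep 1, 1958 (243 left).
Sep has 30 days: +30 → Oct 1, 1958 (213 left).
Oct has 31 days: +31 → Nov 1, 1958 (182 left).
Nov has 30 days: +30 → Dec 1, 1958 (152 left).
Dec has 31 days: +31 → Jan 1, 1959 (121 left).
Jan has 31 days: +31 → Feb 1, 1959 (90 left).
Feb has 28 days: +28 → Mar 1, 1959 (62 left).
Mar has 31 days: +31 → Apr 1, 1959 (31 left).
Apr has 30 days: +30 → May 1, 1959 (1 left).
+1 → May 2, 1959.

May 2, 1959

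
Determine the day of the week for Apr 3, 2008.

January 1, 2008 is a Tuesday.
Jan 1, 2008 → Feb 1, 2008: 31 days (January has 31).
Feb 1, 2008 → Mar 1, 2008: 29 days (February has 29).
Mar 1, 2008 → Apr 1, 2008: 31 days (March has 31).
Apr 1, 2008 → Apr 3, 2008: 2 days.
Total: 93 days.
93 mod 7 = 2, so Tuesday + 2 = Thursday.

Thursday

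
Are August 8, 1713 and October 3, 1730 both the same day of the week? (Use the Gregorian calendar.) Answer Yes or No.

Yes

From Aug 8, 1713 to Oct 3, 1730 is 6265 days.
6265 mod 7 = 0, so they are the same weekday.
(Aug 8, 1713 is a Tuesday; Oct 3, 1730 is a Tuesday.)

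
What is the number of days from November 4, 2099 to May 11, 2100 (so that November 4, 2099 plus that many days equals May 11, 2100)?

188

Nov 4, 2099 → Dec 4, 2099: 30 days (November has 30).
Dec 4, 2099 → Jan 4, 2100: 31 days (December has 31).
Jan 4, 2100 → Feb 4, 2100: 31 days (January has 31).
Feb 4, 2100 → Mar 4, 2100: 28 days (February has 28).
Mar 4, 2100 → Apr 4, 2100: 31 days (March has 31).
Apr 4, 2100 → May 4, 2100: 30 days (April has 30).
May 4, 2100 → May 11, 2100: 7 days.
Total: 188 days.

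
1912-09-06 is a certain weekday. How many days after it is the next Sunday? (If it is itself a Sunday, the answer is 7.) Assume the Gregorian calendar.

Sep 6, 1912 is a Friday.
From Friday to the next Sunday is 2 days.

2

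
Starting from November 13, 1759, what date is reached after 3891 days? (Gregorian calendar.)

July 9, 1770

+366 (one year; includes Feb 29, 1760) → Nov 13, 1760 (3525 left).
+365 (one year) → Nov 13, 1761 (3160 left).
+365 (one year) → Nov 13, 1762 (2795 left).
+365 (one year) → Nov 13, 1763 (2430 left).
+366 (one year; includes Feb 29, 1764) → Nov 13, 1764 (2064 left).
+365 (one year) → Nov 13, 1765 (1699 left).
+365 (one year) → Nov 13, 1766 (1334 left).
+365 (one year) → Nov 13, 1767 (969 left).
+366 (one year; includes Feb 29, 1768) → Nov 13, 1768 (603 left).
+365 (one year) → Nov 13, 1769 (238 left).
Nov has 30 days: +18 → Dec 1, 1769 (220 left).
Dec has 31 days: +31 → Jan 1, 1770 (189 left).
Jan has 31 days: +31 → Feb 1, 1770 (158 left).
Feb has 28 days: +28 → Mar 1, 1770 (130 left).
Mar has 31 days: +31 → Apr 1, 1770 (99 left).
Apr has 30 days: +30 → May 1, 1770 (69 left).
May has 31 days: +31 → Jun 1, 1770 (38 left).
Jun has 30 days: +30 → Jul 1, 1770 (8 left).
+8 → Jul 9, 1770.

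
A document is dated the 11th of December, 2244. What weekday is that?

Doomsday rule: the anchor day for the 2200s is Friday. For year 44: 44÷12 = 3 r 8, and 8÷4 = 2, so 3+8+2 = 13.
Friday + 13 ≡ Thursday — that's 2244's doomsday.
In December the doomsday date is Dec 12.
Dec 11 is 1 day before Dec 12; 1 mod 7 = 1, so Thursday − 1 = Wednesday.

Wednesday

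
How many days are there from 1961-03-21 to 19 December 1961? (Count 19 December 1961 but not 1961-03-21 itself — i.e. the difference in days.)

273

Mar 21, 1961 → Apr 21, 1961: 31 days (March has 31).
Apr 21, 1961 → May 21, 1961: 30 days (April has 30).
May 21, 1961 → Jun 21, 1961: 31 days (May has 31).
Jun 21, 1961 → Jul 21, 1961: 30 days (June has 30).
Jul 21, 1961 → Aug 21, 1961: 31 days (July has 31).
Aug 21, 1961 → Sep 21, 1961: 31 days (August has 31).
Sep 21, 1961 → Oct 21, 1961: 30 days (September has 30).
Oct 21, 1961 → Nov 21, 1961: 31 days (October has 31).
Nov 21, 1961 → Dec 19, 1961: 28 days.
Total: 273 days.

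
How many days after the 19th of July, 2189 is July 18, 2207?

6572

Jul 19, 2189 → Jul 19, 2190: 365 days.
Jul 19, 2190 → Jul 19, 2191: 365 days.
Jul 19, 2191 → Jul 19, 2192: 366 days (Feb 29, 2192 is in that span).
Jul 19, 2192 → Jul 19, 2193: 365 days.
Jul 19, 2193 → Jul 19, 2194: 365 days.
Jul 19, 2194 → Jul 19, 2195: 365 days.
Jul 19, 2195 → Jul 19, 2196: 366 days (Feb 29, 2196 is in that span).
Jul 19, 2196 → Jul 19, 2197: 365 days.
Jul 19, 2197 → Jul 19, 2198: 365 days.
Jul 19, 2198 → Jul 19, 2199: 365 days.
Jul 19, 2199 → Jul 19, 2200: 365 days.
Jul 19, 2200 → Jul 19, 2201: 365 days.
Jul 19, 2201 → Jul 19, 2202: 365 days.
Jul 19, 2202 → Jul 19, 2203: 365 days.
Jul 19, 2203 → Jul 19, 2204: 366 days (Feb 29, 2204 is in that span).
Jul 19, 2204 → Jul 19, 2205: 365 days.
Jul 19, 2205 → Jul 19, 2206: 365 days.
Jul 19, 2206 → Aug 19, 2206: 31 days (July has 31).
Aug 19, 2206 → Sep 19, 2206: 31 days (August has 31).
Sep 19, 2206 → Oct 19, 2206: 30 days (September has 30).
Oct 19, 2206 → Nov 19, 2206: 31 days (October has 31).
Nov 19, 2206 → Dec 19, 2206: 30 days (November has 30).
Dec 19, 2206 → Jan 19, 2207: 31 days (December has 31).
Jan 19, 2207 → Feb 19, 2207: 31 days (January has 31).
Feb 19, 2207 → Mar 19, 2207: 28 days (February has 28).
Mar 19, 2207 → Apr 19, 2207: 31 days (March has 31).
Apr 19, 2207 → May 19, 2207: 30 days (April has 30).
May 19, 2207 → Jun 19, 2207: 31 days (May has 31).
Jun 19, 2207 → Jul 18, 2207: 29 days.
Total: 6572 days.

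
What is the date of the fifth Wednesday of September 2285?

September 30, 2285

September 1, 2285 is a Tuesday.
The first Wednesday is therefore September 2 (1 days later).
The fifth Wednesday is 2 + 4×7 = September 30.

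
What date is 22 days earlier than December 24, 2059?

−22 → Dec 2, 2059.

December 2, 2059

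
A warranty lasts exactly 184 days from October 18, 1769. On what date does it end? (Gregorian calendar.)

Oct has 31 days: +14 → Nov 1, 1769 (170 left).
Nov has 30 days: +30 → Dec 1, 1769 (140 left).
Dec has 31 days: +31 → Jan 1, 1770 (109 left).
Jan has 31 days: +31 → Feb 1, 1770 (78 left).
Feb has 28 days: +28 → Mar 1, 1770 (50 left).
Mar has 31 days: +31 → Apr 1, 1770 (19 left).
+19 → Apr 20, 1770.

April 20, 1770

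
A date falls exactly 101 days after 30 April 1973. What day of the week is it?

Apr 30, 1973 is a Monday.
101 mod 7 = 3, so 101 days after a Monday is Monday + 3 = Thursday.

Thursday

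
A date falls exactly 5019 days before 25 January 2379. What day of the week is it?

First find the weekday of Jan 25, 2379. Doomsday rule: the anchor day for the 2300s is Wednesday. For year 79: 79÷12 = 6 r 7, and 7÷4 = 1, so 6+7+1 = 14.
Wednesday + 14 ≡ Wednesday — that's 2379's doomsday.
In January the doomsday date is Jan 3 (2379 is not a leap year).
Jan 25 is 22 days after Jan 3; 22 mod 7 = 1, so Wednesday + 1 = Thursday.
5019 mod 7 = 0, so 5019 days before a Thursday is Thursday − 0 = Thursday.

Thursday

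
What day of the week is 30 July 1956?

Monday

Doomsday rule: the anchor day for the 1900s is Wednesday. For year 56: 56÷12 = 4 r 8, and 8÷4 = 2, so 4+8+2 = 14.
Wednesday + 14 ≡ Wednesday — that's 1956's doomsday.
In July the doomsday date is Jul 11.
Jul 30 is 19 days after Jul 11; 19 mod 7 = 5, so Wednesday + 5 = Monday.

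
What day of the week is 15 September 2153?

Doomsday rule: the anchor day for the 2100s is Sunday. For year 53: 53÷12 = 4 r 5, and 5÷4 = 1, so 4+5+1 = 10.
Sunday + 10 ≡ Wednesday — that's 2153's doomsday.
In September the doomsday date is Sep 5.
Sep 15 is 10 days after Sep 5; 10 mod 7 = 3, so Wednesday + 3 = Saturday.

Saturday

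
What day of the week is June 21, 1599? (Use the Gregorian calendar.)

Doomsday rule: the anchor day for the 1500s is Wednesday. For year 99: 99÷12 = 8 r 3, and 3÷4 = 0, so 8+3+0 = 11.
Wednesday + 11 ≡ Sunday — that's 1599's doomsday.
In June the doomsday date is Jun 6.
Jun 21 is 15 days after Jun 6; 15 mod 7 = 1, so Sunday + 1 = Monday.

Monday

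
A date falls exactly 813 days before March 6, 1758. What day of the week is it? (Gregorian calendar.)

Mar 6, 1758 is a Monday.
813 mod 7 = 1, so 813 days before a Monday is Monday − 1 = Sunday.

Sunday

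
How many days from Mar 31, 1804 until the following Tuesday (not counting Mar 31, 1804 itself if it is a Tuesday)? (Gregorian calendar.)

Mar 31, 1804 is a Saturday.
From Saturday to the next Tuesday is 3 days.

3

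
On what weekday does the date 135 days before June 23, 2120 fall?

Friday

First find the weekday of Jun 23, 2120. Doomsday rule: the anchor day for the 2100s is Sunday. For year 20: 20÷12 = 1 r 8, and 8÷4 = 2, so 1+8+2 = 11.
Sunday + 11 ≡ Thursday — that's 2120's doomsday.
In June the doomsday date is Jun 6.
Jun 23 is 17 days after Jun 6; 17 mod 7 = 3, so Thursday + 3 = Sunday.
135 mod 7 = 2, so 135 days before a Sunday is Sunday − 2 = Friday.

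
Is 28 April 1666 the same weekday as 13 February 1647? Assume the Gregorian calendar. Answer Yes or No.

From Feb 13, 1647 to Apr 28, 1666 is 7014 days.
7014 mod 7 = 0, so they are the same weekday.
(Feb 13, 1647 is a Wednesday; Apr 28, 1666 is a Wednesday.)

Yes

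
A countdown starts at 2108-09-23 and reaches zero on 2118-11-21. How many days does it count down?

Sep 23, 2108 → Sep 23, 2109: 365 days.
Sep 23, 2109 → Sep 23, 2110: 365 days.
Sep 23, 2110 → Sep 23, 2111: 365 days.
Sep 23, 2111 → Sep 23, 2112: 366 days (Feb 29, 2112 is in that span).
Sep 23, 2112 → Sep 23, 2113: 365 days.
Sep 23, 2113 → Sep 23, 2114: 365 days.
Sep 23, 2114 → Sep 23, 2115: 365 days.
Sep 23, 2115 → Sep 23, 2116: 366 days (Feb 29, 2116 is in that span).
Sep 23, 2116 → Sep 23, 2117: 365 days.
Sep 23, 2117 → Sep 23, 2118: 365 days.
Sep 23, 2118 → Oct 23, 2118: 30 days (September has 30).
Oct 23, 2118 → Nov 21, 2118: 29 days.
Total: 3711 days.

3711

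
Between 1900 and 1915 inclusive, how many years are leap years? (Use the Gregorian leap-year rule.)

3

Multiples of 4 in [1900,1915]: 4.
Of those, multiples of 100: 1 (not leap unless ÷400).
Multiples of 400: 0.
Leap years = 4 − 1 + 0 = 3.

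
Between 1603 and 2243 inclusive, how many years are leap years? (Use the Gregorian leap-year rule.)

Multiples of 4 in [1603,2243]: 160.
Of those, multiples of 100: 6 (not leap unless ÷400).
Multiples of 400: 1.
Leap years = 160 − 6 + 1 = 155.

155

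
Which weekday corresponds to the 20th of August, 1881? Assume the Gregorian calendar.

Saturday

Doomsday rule: the anchor day for the 1800s is Friday. For year 81: 81÷12 = 6 r 9, and 9÷4 = 2, so 6+9+2 = 17.
Friday + 17 ≡ Monday — that's 1881's doomsday.
In August the doomsday date is Aug 8.
Aug 20 is 12 days after Aug 8; 12 mod 7 = 5, so Monday + 5 = Saturday.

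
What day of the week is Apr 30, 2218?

Thursday

January 1, 2218 is a Thursday.
Jan 1, 2218 → Feb 1, 2218: 31 days (January has 31).
Feb 1, 2218 → Mar 1, 2218: 28 days (February has 28).
Mar 1, 2218 → Apr 1, 2218: 31 days (March has 31).
Apr 1, 2218 → Apr 30, 2218: 29 days.
Total: 119 days.
119 mod 7 = 0, so Thursday + 0 = Thursday.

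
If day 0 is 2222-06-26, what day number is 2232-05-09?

3605

Jun 26, 2222 → Jun 26, 2223: 365 days.
Jun 26, 2223 → Jun 26, 2224: 366 days (Feb 29, 2224 is in that span).
Jun 26, 2224 → Jun 26, 2225: 365 days.
Jun 26, 2225 → Jun 26, 2226: 365 days.
Jun 26, 2226 → Jun 26, 2227: 365 days.
Jun 26, 2227 → Jun 26, 2228: 366 days (Feb 29, 2228 is in that span).
Jun 26, 2228 → Jun 26, 2229: 365 days.
Jun 26, 2229 → Jun 26, 2230: 365 days.
Jun 26, 2230 → Jun 26, 2231: 365 days.
Jun 26, 2231 → Jul 26, 2231: 30 days (June has 30).
Jul 26, 2231 → Aug 26, 2231: 31 days (July has 31).
Aug 26, 2231 → Sep 26, 2231: 31 days (August has 31).
Sep 26, 2231 → Oct 26, 2231: 30 days (September has 30).
Oct 26, 2231 → Nov 26, 2231: 31 days (October has 31).
Nov 26, 2231 → Dec 26, 2231: 30 days (November has 30).
Dec 26, 2231 → Jan 26, 2232: 31 days (December has 31).
Jan 26, 2232 → Feb 26, 2232: 31 days (January has 31).
Feb 26, 2232 → Mar 26, 2232: 29 days (February has 29).
Mar 26, 2232 → Apr 26, 2232: 31 days (March has 31).
Apr 26, 2232 → May 9, 2232: 13 days.
Total: 3605 days.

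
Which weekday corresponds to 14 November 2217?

Friday

Doomsday rule: the anchor day for the 2200s is Friday. For year 17: 17÷12 = 1 r 5, and 5÷4 = 1, so 1+5+1 = 7.
Friday + 7 ≡ Friday — that's 2217's doomsday.
In November the doomsday date is Nov 7.
Nov 14 is 7 days after Nov 7; 7 mod 7 = 0, so Friday + 0 = Friday.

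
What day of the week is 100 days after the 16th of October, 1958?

Saturday

First find the weekday of Oct 16, 1958. Doomsday rule: the anchor day for the 1900s is Wednesday. For year 58: 58÷12 = 4 r 10, and 10÷4 = 2, so 4+10+2 = 16.
Wednesday + 16 ≡ Friday — that's 1958's doomsday.
In October the doomsday date is Oct 10.
Oct 16 is 6 days after Oct 10; 6 mod 7 = 6, so Friday + 6 = Thursday.
100 mod 7 = 2, so 100 days after a Thursday is Thursday + 2 = Saturday.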